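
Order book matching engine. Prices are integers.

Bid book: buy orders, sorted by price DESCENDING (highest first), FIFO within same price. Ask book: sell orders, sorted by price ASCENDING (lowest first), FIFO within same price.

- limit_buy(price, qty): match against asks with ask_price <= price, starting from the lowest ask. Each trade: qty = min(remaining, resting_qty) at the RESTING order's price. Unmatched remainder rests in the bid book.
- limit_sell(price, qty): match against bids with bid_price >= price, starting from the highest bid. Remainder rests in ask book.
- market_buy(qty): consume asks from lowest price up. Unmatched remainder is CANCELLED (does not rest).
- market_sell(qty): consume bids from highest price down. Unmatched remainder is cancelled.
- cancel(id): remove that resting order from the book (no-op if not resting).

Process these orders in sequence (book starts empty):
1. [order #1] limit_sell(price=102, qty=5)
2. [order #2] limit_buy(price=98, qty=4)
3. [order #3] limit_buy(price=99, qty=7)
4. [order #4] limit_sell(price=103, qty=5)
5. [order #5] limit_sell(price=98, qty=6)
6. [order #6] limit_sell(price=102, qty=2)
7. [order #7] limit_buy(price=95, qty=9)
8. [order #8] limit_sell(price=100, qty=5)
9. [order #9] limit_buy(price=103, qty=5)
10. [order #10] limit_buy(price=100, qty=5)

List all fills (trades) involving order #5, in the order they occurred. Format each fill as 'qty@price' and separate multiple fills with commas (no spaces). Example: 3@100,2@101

Answer: 6@99

Derivation:
After op 1 [order #1] limit_sell(price=102, qty=5): fills=none; bids=[-] asks=[#1:5@102]
After op 2 [order #2] limit_buy(price=98, qty=4): fills=none; bids=[#2:4@98] asks=[#1:5@102]
After op 3 [order #3] limit_buy(price=99, qty=7): fills=none; bids=[#3:7@99 #2:4@98] asks=[#1:5@102]
After op 4 [order #4] limit_sell(price=103, qty=5): fills=none; bids=[#3:7@99 #2:4@98] asks=[#1:5@102 #4:5@103]
After op 5 [order #5] limit_sell(price=98, qty=6): fills=#3x#5:6@99; bids=[#3:1@99 #2:4@98] asks=[#1:5@102 #4:5@103]
After op 6 [order #6] limit_sell(price=102, qty=2): fills=none; bids=[#3:1@99 #2:4@98] asks=[#1:5@102 #6:2@102 #4:5@103]
After op 7 [order #7] limit_buy(price=95, qty=9): fills=none; bids=[#3:1@99 #2:4@98 #7:9@95] asks=[#1:5@102 #6:2@102 #4:5@103]
After op 8 [order #8] limit_sell(price=100, qty=5): fills=none; bids=[#3:1@99 #2:4@98 #7:9@95] asks=[#8:5@100 #1:5@102 #6:2@102 #4:5@103]
After op 9 [order #9] limit_buy(price=103, qty=5): fills=#9x#8:5@100; bids=[#3:1@99 #2:4@98 #7:9@95] asks=[#1:5@102 #6:2@102 #4:5@103]
After op 10 [order #10] limit_buy(price=100, qty=5): fills=none; bids=[#10:5@100 #3:1@99 #2:4@98 #7:9@95] asks=[#1:5@102 #6:2@102 #4:5@103]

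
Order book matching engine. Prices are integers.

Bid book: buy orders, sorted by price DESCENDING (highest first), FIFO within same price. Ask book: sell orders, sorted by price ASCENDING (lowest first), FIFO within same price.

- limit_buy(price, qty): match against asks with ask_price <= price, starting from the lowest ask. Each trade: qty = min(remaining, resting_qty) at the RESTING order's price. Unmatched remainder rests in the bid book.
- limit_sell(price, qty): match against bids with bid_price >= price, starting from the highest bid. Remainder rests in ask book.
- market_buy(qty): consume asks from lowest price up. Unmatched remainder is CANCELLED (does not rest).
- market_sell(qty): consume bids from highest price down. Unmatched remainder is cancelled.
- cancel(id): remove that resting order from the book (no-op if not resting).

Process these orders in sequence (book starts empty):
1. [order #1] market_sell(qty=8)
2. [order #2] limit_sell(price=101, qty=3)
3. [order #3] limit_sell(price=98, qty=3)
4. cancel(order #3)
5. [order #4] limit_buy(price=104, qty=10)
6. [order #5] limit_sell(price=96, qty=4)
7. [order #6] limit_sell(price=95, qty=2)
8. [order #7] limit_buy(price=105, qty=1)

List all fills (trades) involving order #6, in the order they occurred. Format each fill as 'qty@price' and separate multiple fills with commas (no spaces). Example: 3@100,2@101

Answer: 2@104

Derivation:
After op 1 [order #1] market_sell(qty=8): fills=none; bids=[-] asks=[-]
After op 2 [order #2] limit_sell(price=101, qty=3): fills=none; bids=[-] asks=[#2:3@101]
After op 3 [order #3] limit_sell(price=98, qty=3): fills=none; bids=[-] asks=[#3:3@98 #2:3@101]
After op 4 cancel(order #3): fills=none; bids=[-] asks=[#2:3@101]
After op 5 [order #4] limit_buy(price=104, qty=10): fills=#4x#2:3@101; bids=[#4:7@104] asks=[-]
After op 6 [order #5] limit_sell(price=96, qty=4): fills=#4x#5:4@104; bids=[#4:3@104] asks=[-]
After op 7 [order #6] limit_sell(price=95, qty=2): fills=#4x#6:2@104; bids=[#4:1@104] asks=[-]
After op 8 [order #7] limit_buy(price=105, qty=1): fills=none; bids=[#7:1@105 #4:1@104] asks=[-]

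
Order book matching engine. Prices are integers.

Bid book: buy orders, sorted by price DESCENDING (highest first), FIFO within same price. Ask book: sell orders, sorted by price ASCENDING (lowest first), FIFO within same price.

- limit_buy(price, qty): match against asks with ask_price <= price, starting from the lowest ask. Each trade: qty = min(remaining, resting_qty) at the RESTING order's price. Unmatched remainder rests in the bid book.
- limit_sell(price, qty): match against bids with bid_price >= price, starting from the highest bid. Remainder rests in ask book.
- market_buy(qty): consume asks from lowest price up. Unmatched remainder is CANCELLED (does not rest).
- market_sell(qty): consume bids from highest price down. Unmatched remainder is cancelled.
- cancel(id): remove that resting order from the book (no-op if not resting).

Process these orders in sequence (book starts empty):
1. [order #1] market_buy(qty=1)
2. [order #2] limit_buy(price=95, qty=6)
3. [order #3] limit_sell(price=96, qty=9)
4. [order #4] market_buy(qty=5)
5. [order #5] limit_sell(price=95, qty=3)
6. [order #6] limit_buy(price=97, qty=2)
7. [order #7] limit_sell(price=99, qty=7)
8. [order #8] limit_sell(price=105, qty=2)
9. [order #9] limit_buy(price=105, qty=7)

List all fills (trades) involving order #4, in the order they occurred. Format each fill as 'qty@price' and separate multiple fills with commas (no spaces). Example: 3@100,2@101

Answer: 5@96

Derivation:
After op 1 [order #1] market_buy(qty=1): fills=none; bids=[-] asks=[-]
After op 2 [order #2] limit_buy(price=95, qty=6): fills=none; bids=[#2:6@95] asks=[-]
After op 3 [order #3] limit_sell(price=96, qty=9): fills=none; bids=[#2:6@95] asks=[#3:9@96]
After op 4 [order #4] market_buy(qty=5): fills=#4x#3:5@96; bids=[#2:6@95] asks=[#3:4@96]
After op 5 [order #5] limit_sell(price=95, qty=3): fills=#2x#5:3@95; bids=[#2:3@95] asks=[#3:4@96]
After op 6 [order #6] limit_buy(price=97, qty=2): fills=#6x#3:2@96; bids=[#2:3@95] asks=[#3:2@96]
After op 7 [order #7] limit_sell(price=99, qty=7): fills=none; bids=[#2:3@95] asks=[#3:2@96 #7:7@99]
After op 8 [order #8] limit_sell(price=105, qty=2): fills=none; bids=[#2:3@95] asks=[#3:2@96 #7:7@99 #8:2@105]
After op 9 [order #9] limit_buy(price=105, qty=7): fills=#9x#3:2@96 #9x#7:5@99; bids=[#2:3@95] asks=[#7:2@99 #8:2@105]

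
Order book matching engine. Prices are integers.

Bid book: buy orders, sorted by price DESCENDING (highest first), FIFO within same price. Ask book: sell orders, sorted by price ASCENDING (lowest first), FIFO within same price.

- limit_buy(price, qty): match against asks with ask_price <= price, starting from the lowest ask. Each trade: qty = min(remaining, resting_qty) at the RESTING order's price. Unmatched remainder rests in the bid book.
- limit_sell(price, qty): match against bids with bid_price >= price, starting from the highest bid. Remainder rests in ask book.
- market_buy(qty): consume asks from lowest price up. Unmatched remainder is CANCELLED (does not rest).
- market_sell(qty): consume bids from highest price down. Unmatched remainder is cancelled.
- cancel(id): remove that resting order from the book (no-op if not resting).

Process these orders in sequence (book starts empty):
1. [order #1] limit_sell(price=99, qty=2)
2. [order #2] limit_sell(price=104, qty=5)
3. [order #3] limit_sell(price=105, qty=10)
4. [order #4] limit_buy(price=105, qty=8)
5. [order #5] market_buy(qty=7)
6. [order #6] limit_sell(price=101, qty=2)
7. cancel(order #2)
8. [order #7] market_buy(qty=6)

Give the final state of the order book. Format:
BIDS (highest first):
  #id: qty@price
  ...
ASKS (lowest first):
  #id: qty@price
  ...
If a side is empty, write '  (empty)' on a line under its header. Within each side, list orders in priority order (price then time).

After op 1 [order #1] limit_sell(price=99, qty=2): fills=none; bids=[-] asks=[#1:2@99]
After op 2 [order #2] limit_sell(price=104, qty=5): fills=none; bids=[-] asks=[#1:2@99 #2:5@104]
After op 3 [order #3] limit_sell(price=105, qty=10): fills=none; bids=[-] asks=[#1:2@99 #2:5@104 #3:10@105]
After op 4 [order #4] limit_buy(price=105, qty=8): fills=#4x#1:2@99 #4x#2:5@104 #4x#3:1@105; bids=[-] asks=[#3:9@105]
After op 5 [order #5] market_buy(qty=7): fills=#5x#3:7@105; bids=[-] asks=[#3:2@105]
After op 6 [order #6] limit_sell(price=101, qty=2): fills=none; bids=[-] asks=[#6:2@101 #3:2@105]
After op 7 cancel(order #2): fills=none; bids=[-] asks=[#6:2@101 #3:2@105]
After op 8 [order #7] market_buy(qty=6): fills=#7x#6:2@101 #7x#3:2@105; bids=[-] asks=[-]

Answer: BIDS (highest first):
  (empty)
ASKS (lowest first):
  (empty)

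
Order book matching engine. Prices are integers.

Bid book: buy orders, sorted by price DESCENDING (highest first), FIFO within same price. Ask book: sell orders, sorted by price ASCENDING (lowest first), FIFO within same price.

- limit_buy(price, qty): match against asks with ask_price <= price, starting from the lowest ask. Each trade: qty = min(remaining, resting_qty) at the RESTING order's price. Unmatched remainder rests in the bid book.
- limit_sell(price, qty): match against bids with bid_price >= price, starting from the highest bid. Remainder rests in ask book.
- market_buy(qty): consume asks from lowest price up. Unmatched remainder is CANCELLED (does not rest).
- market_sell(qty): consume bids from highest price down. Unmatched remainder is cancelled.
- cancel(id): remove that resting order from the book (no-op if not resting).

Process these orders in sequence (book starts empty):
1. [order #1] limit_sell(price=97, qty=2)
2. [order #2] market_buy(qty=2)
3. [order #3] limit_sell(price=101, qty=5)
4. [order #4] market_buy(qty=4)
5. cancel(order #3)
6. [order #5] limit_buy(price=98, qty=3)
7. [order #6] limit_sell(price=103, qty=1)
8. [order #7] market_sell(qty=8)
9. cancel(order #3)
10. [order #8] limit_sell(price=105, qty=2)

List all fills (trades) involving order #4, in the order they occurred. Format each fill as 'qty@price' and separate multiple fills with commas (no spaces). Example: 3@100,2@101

Answer: 4@101

Derivation:
After op 1 [order #1] limit_sell(price=97, qty=2): fills=none; bids=[-] asks=[#1:2@97]
After op 2 [order #2] market_buy(qty=2): fills=#2x#1:2@97; bids=[-] asks=[-]
After op 3 [order #3] limit_sell(price=101, qty=5): fills=none; bids=[-] asks=[#3:5@101]
After op 4 [order #4] market_buy(qty=4): fills=#4x#3:4@101; bids=[-] asks=[#3:1@101]
After op 5 cancel(order #3): fills=none; bids=[-] asks=[-]
After op 6 [order #5] limit_buy(price=98, qty=3): fills=none; bids=[#5:3@98] asks=[-]
After op 7 [order #6] limit_sell(price=103, qty=1): fills=none; bids=[#5:3@98] asks=[#6:1@103]
After op 8 [order #7] market_sell(qty=8): fills=#5x#7:3@98; bids=[-] asks=[#6:1@103]
After op 9 cancel(order #3): fills=none; bids=[-] asks=[#6:1@103]
After op 10 [order #8] limit_sell(price=105, qty=2): fills=none; bids=[-] asks=[#6:1@103 #8:2@105]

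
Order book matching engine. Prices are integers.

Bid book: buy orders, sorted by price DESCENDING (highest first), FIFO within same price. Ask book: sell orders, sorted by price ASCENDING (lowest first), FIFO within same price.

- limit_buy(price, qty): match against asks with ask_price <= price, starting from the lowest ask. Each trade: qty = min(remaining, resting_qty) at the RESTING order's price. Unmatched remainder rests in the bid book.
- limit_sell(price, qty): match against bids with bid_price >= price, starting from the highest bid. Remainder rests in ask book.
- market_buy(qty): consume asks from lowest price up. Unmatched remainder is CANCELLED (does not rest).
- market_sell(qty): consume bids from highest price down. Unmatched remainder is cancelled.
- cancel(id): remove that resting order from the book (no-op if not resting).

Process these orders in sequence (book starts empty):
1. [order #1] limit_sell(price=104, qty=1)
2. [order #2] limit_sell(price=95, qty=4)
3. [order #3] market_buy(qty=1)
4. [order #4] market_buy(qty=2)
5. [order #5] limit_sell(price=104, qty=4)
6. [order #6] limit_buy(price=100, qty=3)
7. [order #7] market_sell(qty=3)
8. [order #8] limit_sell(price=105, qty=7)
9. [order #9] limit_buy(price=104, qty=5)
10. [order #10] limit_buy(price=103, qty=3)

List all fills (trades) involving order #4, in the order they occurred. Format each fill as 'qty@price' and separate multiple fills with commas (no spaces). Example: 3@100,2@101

Answer: 2@95

Derivation:
After op 1 [order #1] limit_sell(price=104, qty=1): fills=none; bids=[-] asks=[#1:1@104]
After op 2 [order #2] limit_sell(price=95, qty=4): fills=none; bids=[-] asks=[#2:4@95 #1:1@104]
After op 3 [order #3] market_buy(qty=1): fills=#3x#2:1@95; bids=[-] asks=[#2:3@95 #1:1@104]
After op 4 [order #4] market_buy(qty=2): fills=#4x#2:2@95; bids=[-] asks=[#2:1@95 #1:1@104]
After op 5 [order #5] limit_sell(price=104, qty=4): fills=none; bids=[-] asks=[#2:1@95 #1:1@104 #5:4@104]
After op 6 [order #6] limit_buy(price=100, qty=3): fills=#6x#2:1@95; bids=[#6:2@100] asks=[#1:1@104 #5:4@104]
After op 7 [order #7] market_sell(qty=3): fills=#6x#7:2@100; bids=[-] asks=[#1:1@104 #5:4@104]
After op 8 [order #8] limit_sell(price=105, qty=7): fills=none; bids=[-] asks=[#1:1@104 #5:4@104 #8:7@105]
After op 9 [order #9] limit_buy(price=104, qty=5): fills=#9x#1:1@104 #9x#5:4@104; bids=[-] asks=[#8:7@105]
After op 10 [order #10] limit_buy(price=103, qty=3): fills=none; bids=[#10:3@103] asks=[#8:7@105]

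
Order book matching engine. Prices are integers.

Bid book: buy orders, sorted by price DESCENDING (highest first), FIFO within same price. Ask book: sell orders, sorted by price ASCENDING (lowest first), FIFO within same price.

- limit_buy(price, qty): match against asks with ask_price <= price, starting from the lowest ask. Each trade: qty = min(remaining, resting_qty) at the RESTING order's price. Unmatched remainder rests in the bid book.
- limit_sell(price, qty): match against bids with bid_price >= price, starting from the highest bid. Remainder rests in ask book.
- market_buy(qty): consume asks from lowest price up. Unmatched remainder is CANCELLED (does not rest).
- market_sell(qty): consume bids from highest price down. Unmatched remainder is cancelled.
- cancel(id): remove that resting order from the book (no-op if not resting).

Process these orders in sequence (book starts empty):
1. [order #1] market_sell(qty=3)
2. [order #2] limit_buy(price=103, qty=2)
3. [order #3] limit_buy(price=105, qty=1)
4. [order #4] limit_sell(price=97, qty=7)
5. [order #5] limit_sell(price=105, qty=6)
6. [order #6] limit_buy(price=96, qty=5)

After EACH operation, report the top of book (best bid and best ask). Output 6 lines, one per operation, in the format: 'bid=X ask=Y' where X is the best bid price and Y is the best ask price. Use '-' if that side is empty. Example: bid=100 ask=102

After op 1 [order #1] market_sell(qty=3): fills=none; bids=[-] asks=[-]
After op 2 [order #2] limit_buy(price=103, qty=2): fills=none; bids=[#2:2@103] asks=[-]
After op 3 [order #3] limit_buy(price=105, qty=1): fills=none; bids=[#3:1@105 #2:2@103] asks=[-]
After op 4 [order #4] limit_sell(price=97, qty=7): fills=#3x#4:1@105 #2x#4:2@103; bids=[-] asks=[#4:4@97]
After op 5 [order #5] limit_sell(price=105, qty=6): fills=none; bids=[-] asks=[#4:4@97 #5:6@105]
After op 6 [order #6] limit_buy(price=96, qty=5): fills=none; bids=[#6:5@96] asks=[#4:4@97 #5:6@105]

Answer: bid=- ask=-
bid=103 ask=-
bid=105 ask=-
bid=- ask=97
bid=- ask=97
bid=96 ask=97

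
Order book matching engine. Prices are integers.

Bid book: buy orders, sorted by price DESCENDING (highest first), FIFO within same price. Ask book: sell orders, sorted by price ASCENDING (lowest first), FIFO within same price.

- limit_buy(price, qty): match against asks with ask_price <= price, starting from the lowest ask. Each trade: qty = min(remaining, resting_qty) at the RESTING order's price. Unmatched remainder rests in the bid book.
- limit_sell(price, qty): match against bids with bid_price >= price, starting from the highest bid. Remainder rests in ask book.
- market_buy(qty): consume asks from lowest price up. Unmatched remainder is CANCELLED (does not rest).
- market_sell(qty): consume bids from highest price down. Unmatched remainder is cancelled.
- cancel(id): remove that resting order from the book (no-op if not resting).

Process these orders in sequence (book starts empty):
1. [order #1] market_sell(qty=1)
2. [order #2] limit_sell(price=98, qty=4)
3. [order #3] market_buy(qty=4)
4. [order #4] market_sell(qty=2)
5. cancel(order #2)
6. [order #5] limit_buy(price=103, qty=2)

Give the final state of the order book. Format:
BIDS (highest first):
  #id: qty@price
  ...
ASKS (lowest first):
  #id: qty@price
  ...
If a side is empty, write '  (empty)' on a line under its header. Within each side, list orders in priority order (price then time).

Answer: BIDS (highest first):
  #5: 2@103
ASKS (lowest first):
  (empty)

Derivation:
After op 1 [order #1] market_sell(qty=1): fills=none; bids=[-] asks=[-]
After op 2 [order #2] limit_sell(price=98, qty=4): fills=none; bids=[-] asks=[#2:4@98]
After op 3 [order #3] market_buy(qty=4): fills=#3x#2:4@98; bids=[-] asks=[-]
After op 4 [order #4] market_sell(qty=2): fills=none; bids=[-] asks=[-]
After op 5 cancel(order #2): fills=none; bids=[-] asks=[-]
After op 6 [order #5] limit_buy(price=103, qty=2): fills=none; bids=[#5:2@103] asks=[-]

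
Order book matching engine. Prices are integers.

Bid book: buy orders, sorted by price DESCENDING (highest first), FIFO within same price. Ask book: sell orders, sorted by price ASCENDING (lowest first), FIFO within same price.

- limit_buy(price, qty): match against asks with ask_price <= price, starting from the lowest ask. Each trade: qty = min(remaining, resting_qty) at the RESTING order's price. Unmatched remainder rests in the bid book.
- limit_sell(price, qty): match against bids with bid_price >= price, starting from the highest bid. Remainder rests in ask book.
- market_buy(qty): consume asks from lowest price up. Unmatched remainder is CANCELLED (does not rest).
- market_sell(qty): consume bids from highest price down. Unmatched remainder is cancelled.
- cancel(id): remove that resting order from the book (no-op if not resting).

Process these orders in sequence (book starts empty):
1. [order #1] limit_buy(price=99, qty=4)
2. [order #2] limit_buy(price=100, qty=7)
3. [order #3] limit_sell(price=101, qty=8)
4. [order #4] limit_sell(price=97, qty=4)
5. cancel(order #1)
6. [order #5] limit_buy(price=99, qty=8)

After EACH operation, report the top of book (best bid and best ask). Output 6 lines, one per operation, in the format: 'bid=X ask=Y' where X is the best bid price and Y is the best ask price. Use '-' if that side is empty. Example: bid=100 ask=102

Answer: bid=99 ask=-
bid=100 ask=-
bid=100 ask=101
bid=100 ask=101
bid=100 ask=101
bid=100 ask=101

Derivation:
After op 1 [order #1] limit_buy(price=99, qty=4): fills=none; bids=[#1:4@99] asks=[-]
After op 2 [order #2] limit_buy(price=100, qty=7): fills=none; bids=[#2:7@100 #1:4@99] asks=[-]
After op 3 [order #3] limit_sell(price=101, qty=8): fills=none; bids=[#2:7@100 #1:4@99] asks=[#3:8@101]
After op 4 [order #4] limit_sell(price=97, qty=4): fills=#2x#4:4@100; bids=[#2:3@100 #1:4@99] asks=[#3:8@101]
After op 5 cancel(order #1): fills=none; bids=[#2:3@100] asks=[#3:8@101]
After op 6 [order #5] limit_buy(price=99, qty=8): fills=none; bids=[#2:3@100 #5:8@99] asks=[#3:8@101]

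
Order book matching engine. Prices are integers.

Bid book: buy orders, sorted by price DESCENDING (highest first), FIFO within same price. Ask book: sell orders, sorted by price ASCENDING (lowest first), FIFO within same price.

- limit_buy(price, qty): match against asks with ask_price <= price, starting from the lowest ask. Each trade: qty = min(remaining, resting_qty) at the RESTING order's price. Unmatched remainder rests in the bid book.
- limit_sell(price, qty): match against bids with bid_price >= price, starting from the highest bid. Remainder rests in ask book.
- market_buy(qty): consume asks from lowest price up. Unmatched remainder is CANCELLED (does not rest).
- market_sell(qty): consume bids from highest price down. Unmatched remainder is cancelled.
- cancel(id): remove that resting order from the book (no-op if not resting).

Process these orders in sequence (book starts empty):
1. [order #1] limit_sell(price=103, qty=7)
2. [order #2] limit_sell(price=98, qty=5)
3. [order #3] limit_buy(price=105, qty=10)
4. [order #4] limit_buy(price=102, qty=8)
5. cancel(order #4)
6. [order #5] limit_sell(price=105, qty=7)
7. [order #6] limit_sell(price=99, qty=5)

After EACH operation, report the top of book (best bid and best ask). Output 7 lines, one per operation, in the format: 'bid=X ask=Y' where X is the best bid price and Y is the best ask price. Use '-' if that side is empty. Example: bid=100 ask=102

Answer: bid=- ask=103
bid=- ask=98
bid=- ask=103
bid=102 ask=103
bid=- ask=103
bid=- ask=103
bid=- ask=99

Derivation:
After op 1 [order #1] limit_sell(price=103, qty=7): fills=none; bids=[-] asks=[#1:7@103]
After op 2 [order #2] limit_sell(price=98, qty=5): fills=none; bids=[-] asks=[#2:5@98 #1:7@103]
After op 3 [order #3] limit_buy(price=105, qty=10): fills=#3x#2:5@98 #3x#1:5@103; bids=[-] asks=[#1:2@103]
After op 4 [order #4] limit_buy(price=102, qty=8): fills=none; bids=[#4:8@102] asks=[#1:2@103]
After op 5 cancel(order #4): fills=none; bids=[-] asks=[#1:2@103]
After op 6 [order #5] limit_sell(price=105, qty=7): fills=none; bids=[-] asks=[#1:2@103 #5:7@105]
After op 7 [order #6] limit_sell(price=99, qty=5): fills=none; bids=[-] asks=[#6:5@99 #1:2@103 #5:7@105]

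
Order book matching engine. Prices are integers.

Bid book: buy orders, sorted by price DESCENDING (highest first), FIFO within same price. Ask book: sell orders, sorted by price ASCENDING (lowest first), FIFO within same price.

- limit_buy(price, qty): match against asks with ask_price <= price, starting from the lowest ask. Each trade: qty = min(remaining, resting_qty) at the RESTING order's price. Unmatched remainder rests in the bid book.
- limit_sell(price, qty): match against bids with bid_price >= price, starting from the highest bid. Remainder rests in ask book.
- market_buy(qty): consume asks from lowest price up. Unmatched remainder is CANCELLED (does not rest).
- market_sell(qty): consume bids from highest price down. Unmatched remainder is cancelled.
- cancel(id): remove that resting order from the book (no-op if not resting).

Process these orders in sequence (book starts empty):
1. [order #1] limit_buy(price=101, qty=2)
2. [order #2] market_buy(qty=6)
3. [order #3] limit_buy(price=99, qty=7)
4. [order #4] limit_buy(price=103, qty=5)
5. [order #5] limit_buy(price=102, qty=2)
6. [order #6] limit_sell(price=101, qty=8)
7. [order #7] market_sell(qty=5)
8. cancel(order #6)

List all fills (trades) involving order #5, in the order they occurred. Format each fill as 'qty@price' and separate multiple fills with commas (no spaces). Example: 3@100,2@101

Answer: 2@102

Derivation:
After op 1 [order #1] limit_buy(price=101, qty=2): fills=none; bids=[#1:2@101] asks=[-]
After op 2 [order #2] market_buy(qty=6): fills=none; bids=[#1:2@101] asks=[-]
After op 3 [order #3] limit_buy(price=99, qty=7): fills=none; bids=[#1:2@101 #3:7@99] asks=[-]
After op 4 [order #4] limit_buy(price=103, qty=5): fills=none; bids=[#4:5@103 #1:2@101 #3:7@99] asks=[-]
After op 5 [order #5] limit_buy(price=102, qty=2): fills=none; bids=[#4:5@103 #5:2@102 #1:2@101 #3:7@99] asks=[-]
After op 6 [order #6] limit_sell(price=101, qty=8): fills=#4x#6:5@103 #5x#6:2@102 #1x#6:1@101; bids=[#1:1@101 #3:7@99] asks=[-]
After op 7 [order #7] market_sell(qty=5): fills=#1x#7:1@101 #3x#7:4@99; bids=[#3:3@99] asks=[-]
After op 8 cancel(order #6): fills=none; bids=[#3:3@99] asks=[-]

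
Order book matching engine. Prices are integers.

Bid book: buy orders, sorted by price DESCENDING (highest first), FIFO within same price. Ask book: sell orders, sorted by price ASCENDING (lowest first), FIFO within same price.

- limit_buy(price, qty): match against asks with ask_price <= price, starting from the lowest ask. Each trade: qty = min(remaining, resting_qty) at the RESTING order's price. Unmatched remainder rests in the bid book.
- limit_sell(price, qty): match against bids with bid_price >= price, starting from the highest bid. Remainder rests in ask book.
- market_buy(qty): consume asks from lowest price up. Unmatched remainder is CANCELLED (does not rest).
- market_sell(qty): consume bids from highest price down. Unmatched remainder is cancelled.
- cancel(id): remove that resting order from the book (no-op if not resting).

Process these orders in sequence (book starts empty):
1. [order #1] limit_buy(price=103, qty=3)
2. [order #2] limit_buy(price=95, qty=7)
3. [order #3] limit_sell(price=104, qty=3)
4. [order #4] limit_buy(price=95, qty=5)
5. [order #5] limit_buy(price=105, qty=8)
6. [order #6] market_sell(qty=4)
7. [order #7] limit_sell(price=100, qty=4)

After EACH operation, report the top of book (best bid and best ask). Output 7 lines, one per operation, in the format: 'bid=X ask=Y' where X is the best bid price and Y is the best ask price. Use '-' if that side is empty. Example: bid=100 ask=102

After op 1 [order #1] limit_buy(price=103, qty=3): fills=none; bids=[#1:3@103] asks=[-]
After op 2 [order #2] limit_buy(price=95, qty=7): fills=none; bids=[#1:3@103 #2:7@95] asks=[-]
After op 3 [order #3] limit_sell(price=104, qty=3): fills=none; bids=[#1:3@103 #2:7@95] asks=[#3:3@104]
After op 4 [order #4] limit_buy(price=95, qty=5): fills=none; bids=[#1:3@103 #2:7@95 #4:5@95] asks=[#3:3@104]
After op 5 [order #5] limit_buy(price=105, qty=8): fills=#5x#3:3@104; bids=[#5:5@105 #1:3@103 #2:7@95 #4:5@95] asks=[-]
After op 6 [order #6] market_sell(qty=4): fills=#5x#6:4@105; bids=[#5:1@105 #1:3@103 #2:7@95 #4:5@95] asks=[-]
After op 7 [order #7] limit_sell(price=100, qty=4): fills=#5x#7:1@105 #1x#7:3@103; bids=[#2:7@95 #4:5@95] asks=[-]

Answer: bid=103 ask=-
bid=103 ask=-
bid=103 ask=104
bid=103 ask=104
bid=105 ask=-
bid=105 ask=-
bid=95 ask=-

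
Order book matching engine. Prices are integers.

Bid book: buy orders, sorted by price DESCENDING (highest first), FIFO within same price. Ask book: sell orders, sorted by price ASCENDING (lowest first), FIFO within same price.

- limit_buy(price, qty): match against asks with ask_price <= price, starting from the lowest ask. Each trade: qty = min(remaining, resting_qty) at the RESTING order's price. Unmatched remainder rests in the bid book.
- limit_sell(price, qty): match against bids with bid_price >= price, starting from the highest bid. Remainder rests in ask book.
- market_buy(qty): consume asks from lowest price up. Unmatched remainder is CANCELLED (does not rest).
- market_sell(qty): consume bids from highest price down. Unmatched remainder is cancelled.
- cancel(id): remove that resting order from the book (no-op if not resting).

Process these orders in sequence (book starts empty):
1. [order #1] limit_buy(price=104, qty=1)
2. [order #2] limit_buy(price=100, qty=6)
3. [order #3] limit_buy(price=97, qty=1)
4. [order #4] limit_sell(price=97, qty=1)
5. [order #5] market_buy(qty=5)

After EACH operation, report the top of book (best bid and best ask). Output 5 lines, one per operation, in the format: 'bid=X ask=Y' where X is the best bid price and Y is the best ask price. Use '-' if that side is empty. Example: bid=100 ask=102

Answer: bid=104 ask=-
bid=104 ask=-
bid=104 ask=-
bid=100 ask=-
bid=100 ask=-

Derivation:
After op 1 [order #1] limit_buy(price=104, qty=1): fills=none; bids=[#1:1@104] asks=[-]
After op 2 [order #2] limit_buy(price=100, qty=6): fills=none; bids=[#1:1@104 #2:6@100] asks=[-]
After op 3 [order #3] limit_buy(price=97, qty=1): fills=none; bids=[#1:1@104 #2:6@100 #3:1@97] asks=[-]
After op 4 [order #4] limit_sell(price=97, qty=1): fills=#1x#4:1@104; bids=[#2:6@100 #3:1@97] asks=[-]
After op 5 [order #5] market_buy(qty=5): fills=none; bids=[#2:6@100 #3:1@97] asks=[-]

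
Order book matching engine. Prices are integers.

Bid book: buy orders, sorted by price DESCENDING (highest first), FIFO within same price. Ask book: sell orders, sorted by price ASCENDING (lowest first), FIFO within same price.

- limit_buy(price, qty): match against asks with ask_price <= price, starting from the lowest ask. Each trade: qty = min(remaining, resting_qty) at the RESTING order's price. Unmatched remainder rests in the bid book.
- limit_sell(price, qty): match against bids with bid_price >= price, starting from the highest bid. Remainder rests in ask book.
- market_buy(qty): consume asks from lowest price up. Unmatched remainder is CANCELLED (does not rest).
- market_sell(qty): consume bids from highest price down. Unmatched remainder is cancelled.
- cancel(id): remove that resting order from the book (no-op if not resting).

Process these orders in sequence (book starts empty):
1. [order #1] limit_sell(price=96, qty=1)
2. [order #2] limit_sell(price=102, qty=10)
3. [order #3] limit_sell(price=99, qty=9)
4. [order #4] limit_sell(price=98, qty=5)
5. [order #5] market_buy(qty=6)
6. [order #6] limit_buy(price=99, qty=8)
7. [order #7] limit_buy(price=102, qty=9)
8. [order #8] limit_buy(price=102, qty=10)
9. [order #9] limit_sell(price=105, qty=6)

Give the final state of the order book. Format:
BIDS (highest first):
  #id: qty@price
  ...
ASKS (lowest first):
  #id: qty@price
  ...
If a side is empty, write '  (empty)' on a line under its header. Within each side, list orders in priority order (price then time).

Answer: BIDS (highest first):
  #8: 8@102
ASKS (lowest first):
  #9: 6@105

Derivation:
After op 1 [order #1] limit_sell(price=96, qty=1): fills=none; bids=[-] asks=[#1:1@96]
After op 2 [order #2] limit_sell(price=102, qty=10): fills=none; bids=[-] asks=[#1:1@96 #2:10@102]
After op 3 [order #3] limit_sell(price=99, qty=9): fills=none; bids=[-] asks=[#1:1@96 #3:9@99 #2:10@102]
After op 4 [order #4] limit_sell(price=98, qty=5): fills=none; bids=[-] asks=[#1:1@96 #4:5@98 #3:9@99 #2:10@102]
After op 5 [order #5] market_buy(qty=6): fills=#5x#1:1@96 #5x#4:5@98; bids=[-] asks=[#3:9@99 #2:10@102]
After op 6 [order #6] limit_buy(price=99, qty=8): fills=#6x#3:8@99; bids=[-] asks=[#3:1@99 #2:10@102]
After op 7 [order #7] limit_buy(price=102, qty=9): fills=#7x#3:1@99 #7x#2:8@102; bids=[-] asks=[#2:2@102]
After op 8 [order #8] limit_buy(price=102, qty=10): fills=#8x#2:2@102; bids=[#8:8@102] asks=[-]
After op 9 [order #9] limit_sell(price=105, qty=6): fills=none; bids=[#8:8@102] asks=[#9:6@105]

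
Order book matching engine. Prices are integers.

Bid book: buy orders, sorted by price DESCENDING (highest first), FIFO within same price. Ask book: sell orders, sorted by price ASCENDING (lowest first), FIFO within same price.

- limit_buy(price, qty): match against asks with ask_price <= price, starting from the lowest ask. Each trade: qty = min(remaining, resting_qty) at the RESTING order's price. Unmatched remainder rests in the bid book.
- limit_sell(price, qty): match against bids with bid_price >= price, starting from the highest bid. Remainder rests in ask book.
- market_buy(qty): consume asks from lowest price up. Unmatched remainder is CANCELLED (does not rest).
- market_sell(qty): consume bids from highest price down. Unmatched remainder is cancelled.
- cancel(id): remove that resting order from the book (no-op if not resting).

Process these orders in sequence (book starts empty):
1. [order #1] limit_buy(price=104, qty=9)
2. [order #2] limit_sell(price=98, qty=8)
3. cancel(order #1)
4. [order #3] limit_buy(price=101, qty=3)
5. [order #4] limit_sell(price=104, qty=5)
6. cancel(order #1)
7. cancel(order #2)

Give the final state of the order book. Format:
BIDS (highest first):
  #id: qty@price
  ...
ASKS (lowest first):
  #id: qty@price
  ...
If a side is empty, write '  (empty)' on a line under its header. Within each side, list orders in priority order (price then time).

Answer: BIDS (highest first):
  #3: 3@101
ASKS (lowest first):
  #4: 5@104

Derivation:
After op 1 [order #1] limit_buy(price=104, qty=9): fills=none; bids=[#1:9@104] asks=[-]
After op 2 [order #2] limit_sell(price=98, qty=8): fills=#1x#2:8@104; bids=[#1:1@104] asks=[-]
After op 3 cancel(order #1): fills=none; bids=[-] asks=[-]
After op 4 [order #3] limit_buy(price=101, qty=3): fills=none; bids=[#3:3@101] asks=[-]
After op 5 [order #4] limit_sell(price=104, qty=5): fills=none; bids=[#3:3@101] asks=[#4:5@104]
After op 6 cancel(order #1): fills=none; bids=[#3:3@101] asks=[#4:5@104]
After op 7 cancel(order #2): fills=none; bids=[#3:3@101] asks=[#4:5@104]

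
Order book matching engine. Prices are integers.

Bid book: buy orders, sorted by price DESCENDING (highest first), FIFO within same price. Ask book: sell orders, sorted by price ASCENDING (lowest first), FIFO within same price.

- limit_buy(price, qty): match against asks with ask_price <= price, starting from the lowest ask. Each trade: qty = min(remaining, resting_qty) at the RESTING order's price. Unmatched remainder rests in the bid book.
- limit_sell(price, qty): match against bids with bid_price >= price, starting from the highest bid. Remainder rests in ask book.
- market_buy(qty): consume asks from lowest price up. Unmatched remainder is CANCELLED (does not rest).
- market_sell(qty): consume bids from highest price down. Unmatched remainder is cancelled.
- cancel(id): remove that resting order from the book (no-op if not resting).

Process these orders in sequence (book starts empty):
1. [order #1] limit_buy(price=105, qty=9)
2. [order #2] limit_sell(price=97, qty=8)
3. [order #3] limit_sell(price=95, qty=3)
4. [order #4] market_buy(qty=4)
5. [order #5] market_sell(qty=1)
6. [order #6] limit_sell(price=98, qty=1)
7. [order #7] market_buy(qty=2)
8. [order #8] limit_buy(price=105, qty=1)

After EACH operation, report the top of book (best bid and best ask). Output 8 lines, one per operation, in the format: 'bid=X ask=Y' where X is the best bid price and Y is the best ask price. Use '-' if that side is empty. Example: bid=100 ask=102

Answer: bid=105 ask=-
bid=105 ask=-
bid=- ask=95
bid=- ask=-
bid=- ask=-
bid=- ask=98
bid=- ask=-
bid=105 ask=-

Derivation:
After op 1 [order #1] limit_buy(price=105, qty=9): fills=none; bids=[#1:9@105] asks=[-]
After op 2 [order #2] limit_sell(price=97, qty=8): fills=#1x#2:8@105; bids=[#1:1@105] asks=[-]
After op 3 [order #3] limit_sell(price=95, qty=3): fills=#1x#3:1@105; bids=[-] asks=[#3:2@95]
After op 4 [order #4] market_buy(qty=4): fills=#4x#3:2@95; bids=[-] asks=[-]
After op 5 [order #5] market_sell(qty=1): fills=none; bids=[-] asks=[-]
After op 6 [order #6] limit_sell(price=98, qty=1): fills=none; bids=[-] asks=[#6:1@98]
After op 7 [order #7] market_buy(qty=2): fills=#7x#6:1@98; bids=[-] asks=[-]
After op 8 [order #8] limit_buy(price=105, qty=1): fills=none; bids=[#8:1@105] asks=[-]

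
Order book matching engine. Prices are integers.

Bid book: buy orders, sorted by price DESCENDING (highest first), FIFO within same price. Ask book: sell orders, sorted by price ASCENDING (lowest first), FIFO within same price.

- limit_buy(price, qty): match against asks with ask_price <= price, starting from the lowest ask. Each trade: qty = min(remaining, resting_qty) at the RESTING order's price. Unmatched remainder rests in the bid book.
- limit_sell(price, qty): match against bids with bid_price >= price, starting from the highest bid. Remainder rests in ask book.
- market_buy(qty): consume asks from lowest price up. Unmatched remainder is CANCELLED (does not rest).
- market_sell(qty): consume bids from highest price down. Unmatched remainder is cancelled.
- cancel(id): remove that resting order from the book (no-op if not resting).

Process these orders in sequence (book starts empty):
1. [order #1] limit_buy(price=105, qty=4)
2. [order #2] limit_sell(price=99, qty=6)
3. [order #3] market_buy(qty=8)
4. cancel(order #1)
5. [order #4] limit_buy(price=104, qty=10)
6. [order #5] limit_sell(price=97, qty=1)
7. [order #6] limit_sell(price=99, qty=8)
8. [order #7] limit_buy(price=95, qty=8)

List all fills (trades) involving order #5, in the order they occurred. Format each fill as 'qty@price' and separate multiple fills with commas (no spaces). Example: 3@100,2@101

Answer: 1@104

Derivation:
After op 1 [order #1] limit_buy(price=105, qty=4): fills=none; bids=[#1:4@105] asks=[-]
After op 2 [order #2] limit_sell(price=99, qty=6): fills=#1x#2:4@105; bids=[-] asks=[#2:2@99]
After op 3 [order #3] market_buy(qty=8): fills=#3x#2:2@99; bids=[-] asks=[-]
After op 4 cancel(order #1): fills=none; bids=[-] asks=[-]
After op 5 [order #4] limit_buy(price=104, qty=10): fills=none; bids=[#4:10@104] asks=[-]
After op 6 [order #5] limit_sell(price=97, qty=1): fills=#4x#5:1@104; bids=[#4:9@104] asks=[-]
After op 7 [order #6] limit_sell(price=99, qty=8): fills=#4x#6:8@104; bids=[#4:1@104] asks=[-]
After op 8 [order #7] limit_buy(price=95, qty=8): fills=none; bids=[#4:1@104 #7:8@95] asks=[-]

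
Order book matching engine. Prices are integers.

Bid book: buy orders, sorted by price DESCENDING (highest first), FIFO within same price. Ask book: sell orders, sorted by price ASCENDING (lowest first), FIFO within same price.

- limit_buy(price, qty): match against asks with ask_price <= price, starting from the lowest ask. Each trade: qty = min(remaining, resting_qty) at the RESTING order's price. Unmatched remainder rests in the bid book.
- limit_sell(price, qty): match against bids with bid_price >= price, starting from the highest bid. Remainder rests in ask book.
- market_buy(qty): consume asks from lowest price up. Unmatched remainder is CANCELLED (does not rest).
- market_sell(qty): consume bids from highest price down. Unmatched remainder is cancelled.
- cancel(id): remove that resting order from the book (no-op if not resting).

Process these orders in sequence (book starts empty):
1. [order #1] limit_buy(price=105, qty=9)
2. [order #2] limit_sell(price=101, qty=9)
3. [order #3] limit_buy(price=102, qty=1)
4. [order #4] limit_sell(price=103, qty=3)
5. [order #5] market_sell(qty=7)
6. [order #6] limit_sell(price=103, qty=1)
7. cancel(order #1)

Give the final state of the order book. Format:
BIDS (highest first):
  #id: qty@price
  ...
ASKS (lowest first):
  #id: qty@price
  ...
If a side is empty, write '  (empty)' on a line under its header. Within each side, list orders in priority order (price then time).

After op 1 [order #1] limit_buy(price=105, qty=9): fills=none; bids=[#1:9@105] asks=[-]
After op 2 [order #2] limit_sell(price=101, qty=9): fills=#1x#2:9@105; bids=[-] asks=[-]
After op 3 [order #3] limit_buy(price=102, qty=1): fills=none; bids=[#3:1@102] asks=[-]
After op 4 [order #4] limit_sell(price=103, qty=3): fills=none; bids=[#3:1@102] asks=[#4:3@103]
After op 5 [order #5] market_sell(qty=7): fills=#3x#5:1@102; bids=[-] asks=[#4:3@103]
After op 6 [order #6] limit_sell(price=103, qty=1): fills=none; bids=[-] asks=[#4:3@103 #6:1@103]
After op 7 cancel(order #1): fills=none; bids=[-] asks=[#4:3@103 #6:1@103]

Answer: BIDS (highest first):
  (empty)
ASKS (lowest first):
  #4: 3@103
  #6: 1@103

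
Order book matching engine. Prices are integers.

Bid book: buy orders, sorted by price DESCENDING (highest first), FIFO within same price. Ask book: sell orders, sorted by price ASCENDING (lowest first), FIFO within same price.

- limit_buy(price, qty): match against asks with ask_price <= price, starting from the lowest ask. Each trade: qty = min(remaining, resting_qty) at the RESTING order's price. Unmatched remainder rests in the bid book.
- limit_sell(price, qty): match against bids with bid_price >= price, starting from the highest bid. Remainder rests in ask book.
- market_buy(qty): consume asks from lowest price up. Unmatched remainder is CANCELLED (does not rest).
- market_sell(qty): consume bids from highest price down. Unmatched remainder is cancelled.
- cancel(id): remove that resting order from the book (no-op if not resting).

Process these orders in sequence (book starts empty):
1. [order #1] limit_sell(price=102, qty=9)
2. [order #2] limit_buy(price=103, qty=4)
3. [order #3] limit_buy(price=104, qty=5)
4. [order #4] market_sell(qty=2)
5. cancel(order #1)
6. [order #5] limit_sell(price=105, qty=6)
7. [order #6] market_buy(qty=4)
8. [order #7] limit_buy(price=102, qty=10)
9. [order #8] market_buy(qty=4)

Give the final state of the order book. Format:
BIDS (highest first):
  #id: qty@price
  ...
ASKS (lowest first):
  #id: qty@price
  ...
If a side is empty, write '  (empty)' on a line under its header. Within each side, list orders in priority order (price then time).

Answer: BIDS (highest first):
  #7: 10@102
ASKS (lowest first):
  (empty)

Derivation:
After op 1 [order #1] limit_sell(price=102, qty=9): fills=none; bids=[-] asks=[#1:9@102]
After op 2 [order #2] limit_buy(price=103, qty=4): fills=#2x#1:4@102; bids=[-] asks=[#1:5@102]
After op 3 [order #3] limit_buy(price=104, qty=5): fills=#3x#1:5@102; bids=[-] asks=[-]
After op 4 [order #4] market_sell(qty=2): fills=none; bids=[-] asks=[-]
After op 5 cancel(order #1): fills=none; bids=[-] asks=[-]
After op 6 [order #5] limit_sell(price=105, qty=6): fills=none; bids=[-] asks=[#5:6@105]
After op 7 [order #6] market_buy(qty=4): fills=#6x#5:4@105; bids=[-] asks=[#5:2@105]
After op 8 [order #7] limit_buy(price=102, qty=10): fills=none; bids=[#7:10@102] asks=[#5:2@105]
After op 9 [order #8] market_buy(qty=4): fills=#8x#5:2@105; bids=[#7:10@102] asks=[-]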